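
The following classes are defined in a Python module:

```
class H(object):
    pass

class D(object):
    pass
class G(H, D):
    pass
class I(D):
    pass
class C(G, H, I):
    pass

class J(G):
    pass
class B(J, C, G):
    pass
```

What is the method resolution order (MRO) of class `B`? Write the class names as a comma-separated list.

B, J, C, G, H, I, D, object

L[B] = B + merge(L[J], L[C], L[G], [J C G])
  take J:  [J G H D object] + [C G H I D object] + [G H D object] + [J C G]
  take C:  [G H D object] + [C G H I D object] + [G H D object] + [C G]
  take G:  [G H D object] + [G H I D object] + [G H D object] + [G]
  take H:  [H D object] + [H I D object] + [H D object]
  take I:  [D object] + [I D object] + [D object]
  take D:  [D object] + [D object] + [D object]
  take object:  [object] + [object] + [object]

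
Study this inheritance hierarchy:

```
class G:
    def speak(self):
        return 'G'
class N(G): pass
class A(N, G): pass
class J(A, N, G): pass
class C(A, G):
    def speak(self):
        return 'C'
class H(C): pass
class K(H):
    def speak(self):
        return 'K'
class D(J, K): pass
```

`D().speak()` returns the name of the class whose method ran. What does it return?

K

L[D] = D + merge(L[J], L[K], [J K])
  take J:  [J A N G object] + [K H C A N G object] + [J K]
  take K:  [A N G object] + [K H C A N G object] + [K]
  take H:  [A N G object] + [H C A N G object]
  take C:  [A N G object] + [C A N G object]
  take A:  [A N G object] + [A N G object]
  take N:  [N G object] + [N G object]
  take G:  [G object] + [G object]
  take object:  [object] + [object]
MRO: D J K H C A N G object
speak is defined in: C, G, K. First along the MRO is K.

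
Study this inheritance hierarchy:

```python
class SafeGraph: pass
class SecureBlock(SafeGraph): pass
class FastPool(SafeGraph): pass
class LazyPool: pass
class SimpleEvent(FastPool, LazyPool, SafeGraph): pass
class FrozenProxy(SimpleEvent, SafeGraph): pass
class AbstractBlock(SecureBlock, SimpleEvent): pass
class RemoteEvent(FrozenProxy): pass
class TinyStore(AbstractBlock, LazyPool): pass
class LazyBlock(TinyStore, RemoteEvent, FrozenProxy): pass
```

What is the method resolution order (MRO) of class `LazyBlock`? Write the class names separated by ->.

LazyBlock -> TinyStore -> AbstractBlock -> SecureBlock -> RemoteEvent -> FrozenProxy -> SimpleEvent -> FastPool -> LazyPool -> SafeGraph -> object

L[LazyBlock] = LazyBlock + merge(L[TinyStore], L[RemoteEvent], L[FrozenProxy], [TinyStore RemoteEvent FrozenProxy])
  take TinyStore:  [TinyStore AbstractBlock SecureBlock SimpleEvent FastPool LazyPool SafeGraph object] + [RemoteEvent FrozenProxy SimpleEvent FastPool LazyPool SafeGraph object] + [FrozenProxy SimpleEvent FastPool LazyPool SafeGraph object] + [TinyStore RemoteEvent FrozenProxy]
  take AbstractBlock:  [AbstractBlock SecureBlock SimpleEvent FastPool LazyPool SafeGraph object] + [RemoteEvent FrozenProxy SimpleEvent FastPool LazyPool SafeGraph object] + [FrozenProxy SimpleEvent FastPool LazyPool SafeGraph object] + [RemoteEvent FrozenProxy]
  take SecureBlock:  [SecureBlock SimpleEvent FastPool LazyPool SafeGraph object] + [RemoteEvent FrozenProxy SimpleEvent FastPool LazyPool SafeGraph object] + [FrozenProxy SimpleEvent FastPool LazyPool SafeGraph object] + [RemoteEvent FrozenProxy]
  take RemoteEvent:  [SimpleEvent FastPool LazyPool SafeGraph object] + [RemoteEvent FrozenProxy SimpleEvent FastPool LazyPool SafeGraph object] + [FrozenProxy SimpleEvent FastPool LazyPool SafeGraph object] + [RemoteEvent FrozenProxy]
  take FrozenProxy:  [SimpleEvent FastPool LazyPool SafeGraph object] + [FrozenProxy SimpleEvent FastPool LazyPool SafeGraph object] + [FrozenProxy SimpleEvent FastPool LazyPool SafeGraph object] + [FrozenProxy]
  take SimpleEvent:  [SimpleEvent FastPool LazyPool SafeGraph object] + [SimpleEvent FastPool LazyPool SafeGraph object] + [SimpleEvent FastPool LazyPool SafeGraph object]
  take FastPool:  [FastPool LazyPool SafeGraph object] + [FastPool LazyPool SafeGraph object] + [FastPool LazyPool SafeGraph object]
  take LazyPool:  [LazyPool SafeGraph object] + [LazyPool SafeGraph object] + [LazyPool SafeGraph object]
  take SafeGraph:  [SafeGraph object] + [SafeGraph object] + [SafeGraph object]
  take object:  [object] + [object] + [object]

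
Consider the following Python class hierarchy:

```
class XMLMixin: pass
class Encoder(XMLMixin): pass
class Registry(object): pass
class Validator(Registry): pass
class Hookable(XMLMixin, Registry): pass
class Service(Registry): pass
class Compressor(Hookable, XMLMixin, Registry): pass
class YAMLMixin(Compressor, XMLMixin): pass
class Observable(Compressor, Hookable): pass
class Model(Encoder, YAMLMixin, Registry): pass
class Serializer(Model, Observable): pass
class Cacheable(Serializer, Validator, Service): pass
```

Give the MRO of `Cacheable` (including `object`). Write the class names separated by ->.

L[Cacheable] = Cacheable + merge(L[Serializer], L[Validator], L[Service], [Serializer Validator Service])
  take Serializer:  [Serializer Model Encoder YAMLMixin Observable Compressor Hookable XMLMixin Registry object] + [Validator Registry object] + [Service Registry object] + [Serializer Validator Service]
  take Model:  [Model Encoder YAMLMixin Observable Compressor Hookable XMLMixin Registry object] + [Validator Registry object] + [Service Registry object] + [Validator Service]
  take Encoder:  [Encoder YAMLMixin Observable Compressor Hookable XMLMixin Registry object] + [Validator Registry object] + [Service Registry object] + [Validator Service]
  take YAMLMixin:  [YAMLMixin Observable Compressor Hookable XMLMixin Registry object] + [Validator Registry object] + [Service Registry object] + [Validator Service]
  take Observable:  [Observable Compressor Hookable XMLMixin Registry object] + [Validator Registry object] + [Service Registry object] + [Validator Service]
  take Compressor:  [Compressor Hookable XMLMixin Registry object] + [Validator Registry object] + [Service Registry object] + [Validator Service]
  take Hookable:  [Hookable XMLMixin Registry object] + [Validator Registry object] + [Service Registry object] + [Validator Service]
  take XMLMixin:  [XMLMixin Registry object] + [Validator Registry object] + [Service Registry object] + [Validator Service]
  take Validator:  [Registry object] + [Validator Registry object] + [Service Registry object] + [Validator Service]
  take Service:  [Registry object] + [Registry object] + [Service Registry object] + [Service]
  take Registry:  [Registry object] + [Registry object] + [Registry object]
  take object:  [object] + [object] + [object]

Cacheable -> Serializer -> Model -> Encoder -> YAMLMixin -> Observable -> Compressor -> Hookable -> XMLMixin -> Validator -> Service -> Registry -> object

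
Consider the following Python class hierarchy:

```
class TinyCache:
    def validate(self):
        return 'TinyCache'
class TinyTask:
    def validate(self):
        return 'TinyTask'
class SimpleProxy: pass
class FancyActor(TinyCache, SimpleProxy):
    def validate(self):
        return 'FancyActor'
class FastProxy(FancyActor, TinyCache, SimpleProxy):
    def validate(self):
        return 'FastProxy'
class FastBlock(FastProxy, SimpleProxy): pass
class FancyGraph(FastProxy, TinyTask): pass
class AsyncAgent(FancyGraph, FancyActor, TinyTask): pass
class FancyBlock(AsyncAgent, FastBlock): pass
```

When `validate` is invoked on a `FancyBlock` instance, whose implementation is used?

L[FancyBlock] = FancyBlock + merge(L[AsyncAgent], L[FastBlock], [AsyncAgent FastBlock])
  take AsyncAgent:  [AsyncAgent FancyGraph FastProxy FancyActor TinyCache SimpleProxy TinyTask object] + [FastBlock FastProxy FancyActor TinyCache SimpleProxy object] + [AsyncAgent FastBlock]
  take FancyGraph:  [FancyGraph FastProxy FancyActor TinyCache SimpleProxy TinyTask object] + [FastBlock FastProxy FancyActor TinyCache SimpleProxy object] + [FastBlock]
  take FastBlock:  [FastProxy FancyActor TinyCache SimpleProxy TinyTask object] + [FastBlock FastProxy FancyActor TinyCache SimpleProxy object] + [FastBlock]
  take FastProxy:  [FastProxy FancyActor TinyCache SimpleProxy TinyTask object] + [FastProxy FancyActor TinyCache SimpleProxy object]
  take FancyActor:  [FancyActor TinyCache SimpleProxy TinyTask object] + [FancyActor TinyCache SimpleProxy object]
  take TinyCache:  [TinyCache SimpleProxy TinyTask object] + [TinyCache SimpleProxy object]
  take SimpleProxy:  [SimpleProxy TinyTask object] + [SimpleProxy object]
  take TinyTask:  [TinyTask object] + [object]
  take object:  [object] + [object]
MRO: FancyBlock AsyncAgent FancyGraph FastBlock FastProxy FancyActor TinyCache SimpleProxy TinyTask object
validate is defined in: FancyActor, FastProxy, TinyCache, TinyTask. First along the MRO is FastProxy.

FastProxy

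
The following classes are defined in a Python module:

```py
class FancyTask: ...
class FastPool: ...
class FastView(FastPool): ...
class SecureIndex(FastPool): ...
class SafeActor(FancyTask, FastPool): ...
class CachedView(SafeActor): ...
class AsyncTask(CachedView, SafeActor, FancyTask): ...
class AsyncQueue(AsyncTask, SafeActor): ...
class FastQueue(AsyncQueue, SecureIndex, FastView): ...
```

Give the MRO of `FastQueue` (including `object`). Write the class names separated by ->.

FastQueue -> AsyncQueue -> AsyncTask -> CachedView -> SafeActor -> FancyTask -> SecureIndex -> FastView -> FastPool -> object

L[FastQueue] = FastQueue + merge(L[AsyncQueue], L[SecureIndex], L[FastView], [AsyncQueue SecureIndex FastView])
  take AsyncQueue:  [AsyncQueue AsyncTask CachedView SafeActor FancyTask FastPool object] + [SecureIndex FastPool object] + [FastView FastPool object] + [AsyncQueue SecureIndex FastView]
  take AsyncTask:  [AsyncTask CachedView SafeActor FancyTask FastPool object] + [SecureIndex FastPool object] + [FastView FastPool object] + [SecureIndex FastView]
  take CachedView:  [CachedView SafeActor FancyTask FastPool object] + [SecureIndex FastPool object] + [FastView FastPool object] + [SecureIndex FastView]
  take SafeActor:  [SafeActor FancyTask FastPool object] + [SecureIndex FastPool object] + [FastView FastPool object] + [SecureIndex FastView]
  take FancyTask:  [FancyTask FastPool object] + [SecureIndex FastPool object] + [FastView FastPool object] + [SecureIndex FastView]
  take SecureIndex:  [FastPool object] + [SecureIndex FastPool object] + [FastView FastPool object] + [SecureIndex FastView]
  take FastView:  [FastPool object] + [FastPool object] + [FastView FastPool object] + [FastView]
  take FastPool:  [FastPool object] + [FastPool object] + [FastPool object]
  take object:  [object] + [object] + [object]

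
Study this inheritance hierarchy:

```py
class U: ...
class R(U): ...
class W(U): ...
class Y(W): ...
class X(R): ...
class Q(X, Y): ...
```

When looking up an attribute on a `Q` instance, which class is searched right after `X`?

R

L[Q] = Q + merge(L[X], L[Y], [X Y])
  take X:  [X R U object] + [Y W U object] + [X Y]
  take R:  [R U object] + [Y W U object] + [Y]
  take Y:  [U object] + [Y W U object] + [Y]
  take W:  [U object] + [W U object]
  take U:  [U object] + [U object]
  take object:  [object] + [object]
MRO: Q X R Y W U object
X is at position 1; next is R.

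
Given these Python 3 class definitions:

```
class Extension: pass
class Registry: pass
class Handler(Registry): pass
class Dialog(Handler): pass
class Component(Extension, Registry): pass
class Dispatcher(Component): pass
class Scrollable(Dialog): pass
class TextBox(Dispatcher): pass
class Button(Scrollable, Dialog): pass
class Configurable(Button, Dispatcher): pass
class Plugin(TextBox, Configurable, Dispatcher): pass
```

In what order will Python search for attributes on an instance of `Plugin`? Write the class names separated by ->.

Plugin -> TextBox -> Configurable -> Button -> Scrollable -> Dialog -> Handler -> Dispatcher -> Component -> Extension -> Registry -> object

L[Plugin] = Plugin + merge(L[TextBox], L[Configurable], L[Dispatcher], [TextBox Configurable Dispatcher])
  take TextBox:  [TextBox Dispatcher Component Extension Registry object] + [Configurable Button Scrollable Dialog Handler Dispatcher Component Extension Registry object] + [Dispatcher Component Extension Registry object] + [TextBox Configurable Dispatcher]
  take Configurable:  [Dispatcher Component Extension Registry object] + [Configurable Button Scrollable Dialog Handler Dispatcher Component Extension Registry object] + [Dispatcher Component Extension Registry object] + [Configurable Dispatcher]
  take Button:  [Dispatcher Component Extension Registry object] + [Button Scrollable Dialog Handler Dispatcher Component Extension Registry object] + [Dispatcher Component Extension Registry object] + [Dispatcher]
  take Scrollable:  [Dispatcher Component Extension Registry object] + [Scrollable Dialog Handler Dispatcher Component Extension Registry object] + [Dispatcher Component Extension Registry object] + [Dispatcher]
  take Dialog:  [Dispatcher Component Extension Registry object] + [Dialog Handler Dispatcher Component Extension Registry object] + [Dispatcher Component Extension Registry object] + [Dispatcher]
  take Handler:  [Dispatcher Component Extension Registry object] + [Handler Dispatcher Component Extension Registry object] + [Dispatcher Component Extension Registry object] + [Dispatcher]
  take Dispatcher:  [Dispatcher Component Extension Registry object] + [Dispatcher Component Extension Registry object] + [Dispatcher Component Extension Registry object] + [Dispatcher]
  take Component:  [Component Extension Registry object] + [Component Extension Registry object] + [Component Extension Registry object]
  take Extension:  [Extension Registry object] + [Extension Registry object] + [Extension Registry object]
  take Registry:  [Registry object] + [Registry object] + [Registry object]
  take object:  [object] + [object] + [object]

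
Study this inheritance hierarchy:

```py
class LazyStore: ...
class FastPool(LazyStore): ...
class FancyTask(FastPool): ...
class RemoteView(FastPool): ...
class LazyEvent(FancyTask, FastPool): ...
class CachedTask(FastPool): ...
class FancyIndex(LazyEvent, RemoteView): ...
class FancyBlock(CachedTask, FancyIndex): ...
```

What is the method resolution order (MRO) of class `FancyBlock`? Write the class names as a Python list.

[FancyBlock, CachedTask, FancyIndex, LazyEvent, FancyTask, RemoteView, FastPool, LazyStore, object]

L[FancyBlock] = FancyBlock + merge(L[CachedTask], L[FancyIndex], [CachedTask FancyIndex])
  take CachedTask:  [CachedTask FastPool LazyStore object] + [FancyIndex LazyEvent FancyTask RemoteView FastPool LazyStore object] + [CachedTask FancyIndex]
  take FancyIndex:  [FastPool LazyStore object] + [FancyIndex LazyEvent FancyTask RemoteView FastPool LazyStore object] + [FancyIndex]
  take LazyEvent:  [FastPool LazyStore object] + [LazyEvent FancyTask RemoteView FastPool LazyStore object]
  take FancyTask:  [FastPool LazyStore object] + [FancyTask RemoteView FastPool LazyStore object]
  take RemoteView:  [FastPool LazyStore object] + [RemoteView FastPool LazyStore object]
  take FastPool:  [FastPool LazyStore object] + [FastPool LazyStore object]
  take LazyStore:  [LazyStore object] + [LazyStore object]
  take object:  [object] + [object]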